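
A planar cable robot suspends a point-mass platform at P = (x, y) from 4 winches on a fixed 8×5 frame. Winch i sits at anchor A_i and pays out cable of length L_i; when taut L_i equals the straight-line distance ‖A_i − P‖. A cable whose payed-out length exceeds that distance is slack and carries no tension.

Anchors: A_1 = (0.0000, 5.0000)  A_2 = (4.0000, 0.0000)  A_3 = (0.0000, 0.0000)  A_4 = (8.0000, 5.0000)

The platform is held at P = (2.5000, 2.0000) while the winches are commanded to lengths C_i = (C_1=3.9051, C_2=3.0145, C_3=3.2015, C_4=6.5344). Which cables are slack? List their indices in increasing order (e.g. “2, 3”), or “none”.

cable 1: √((-2.5000)²+(3.0000)²)=3.9051, C_1=3.9051: taut
cable 2: √((1.5000)²+(-2.0000)²)=2.5000, C_2=3.0145: slack
cable 3: √((-2.5000)²+(-2.0000)²)=3.2016, C_3=3.2015: taut
cable 4: √((5.5000)²+(3.0000)²)=6.2650, C_4=6.5344: slack

2, 4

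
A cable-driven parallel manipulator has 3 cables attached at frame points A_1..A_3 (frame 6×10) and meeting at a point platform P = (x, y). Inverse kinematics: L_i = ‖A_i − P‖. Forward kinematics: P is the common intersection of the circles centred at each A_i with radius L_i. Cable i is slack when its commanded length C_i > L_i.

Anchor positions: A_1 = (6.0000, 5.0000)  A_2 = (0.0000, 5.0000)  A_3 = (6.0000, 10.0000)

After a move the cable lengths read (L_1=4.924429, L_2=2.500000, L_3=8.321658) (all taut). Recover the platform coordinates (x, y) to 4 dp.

(1.5000, 3.0000)

expand ‖A_i−P‖²=L_i² and subtract eq 1 (q_i ≔ ‖A_i‖²−L_i²)
q_1 = 36.0000+25.0000−24.2500 = 36.7500
eq1−eq2 → [12.0000  0.0000]·P = 18.0000
eq1−eq3 → [0.0000  -10.0000]·P = -30.0000
2×2 solve → P = (1.5000, 3.0000)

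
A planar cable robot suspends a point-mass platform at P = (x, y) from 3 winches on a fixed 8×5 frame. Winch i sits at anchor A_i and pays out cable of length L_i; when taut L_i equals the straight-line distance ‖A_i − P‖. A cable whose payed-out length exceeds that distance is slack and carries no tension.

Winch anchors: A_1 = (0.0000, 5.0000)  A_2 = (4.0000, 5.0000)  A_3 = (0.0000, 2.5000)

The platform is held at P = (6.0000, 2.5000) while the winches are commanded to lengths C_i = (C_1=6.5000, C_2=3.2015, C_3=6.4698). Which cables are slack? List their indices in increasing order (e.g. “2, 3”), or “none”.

3

cable 1: L_1 = ‖A_1−P‖ = 6.5000;  C_1 = 6.5000 → taut
cable 2: L_2 = ‖A_2−P‖ = 3.2016;  C_2 = 3.2015 → taut
cable 3: L_3 = ‖A_3−P‖ = 6.0000;  C_3 = 6.4698 → slack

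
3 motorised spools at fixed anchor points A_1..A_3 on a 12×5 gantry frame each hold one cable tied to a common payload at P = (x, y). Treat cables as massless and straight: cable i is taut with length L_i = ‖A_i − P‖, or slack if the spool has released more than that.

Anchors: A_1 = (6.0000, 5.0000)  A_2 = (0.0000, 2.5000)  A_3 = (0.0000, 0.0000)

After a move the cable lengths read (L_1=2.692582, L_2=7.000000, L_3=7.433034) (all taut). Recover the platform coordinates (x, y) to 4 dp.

(7.0000, 2.5000)

each cable: (A_i−P)·(A_i−P) = L_i²; let c_i = ‖A_i‖²−L_i²
c_1 = 36.0000+25.0000−7.2500 = 53.7500
row 1: 12.0000x + 5.0000y = 96.5000  (c_2=-42.7500)
row 2: 12.0000x + 10.0000y = 109.0000  (c_3=-55.2500)
Cramer on rows 1–2 → x = 7.0000, y = 2.5000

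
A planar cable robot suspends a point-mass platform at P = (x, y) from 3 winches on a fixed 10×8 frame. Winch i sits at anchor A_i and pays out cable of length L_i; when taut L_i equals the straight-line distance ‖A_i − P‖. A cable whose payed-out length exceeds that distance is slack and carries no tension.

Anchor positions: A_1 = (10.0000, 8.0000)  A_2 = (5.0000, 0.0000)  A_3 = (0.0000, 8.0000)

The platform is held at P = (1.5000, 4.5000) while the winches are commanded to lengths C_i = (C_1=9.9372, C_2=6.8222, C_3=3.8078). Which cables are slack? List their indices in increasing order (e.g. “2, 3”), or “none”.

i=1: geometric 9.1924 vs commanded 9.9372 ⇒ slack
i=2: geometric 5.7009 vs commanded 6.8222 ⇒ slack
i=3: geometric 3.8079 vs commanded 3.8078 ⇒ taut

1, 2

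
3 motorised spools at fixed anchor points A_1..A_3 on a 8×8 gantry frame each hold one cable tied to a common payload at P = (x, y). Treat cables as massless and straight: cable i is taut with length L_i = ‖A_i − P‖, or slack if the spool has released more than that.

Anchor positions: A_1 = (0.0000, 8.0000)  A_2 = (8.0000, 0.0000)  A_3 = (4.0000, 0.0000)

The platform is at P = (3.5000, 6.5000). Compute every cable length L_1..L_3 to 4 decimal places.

L_1 = √((0.0000−3.5000)² + (8.0000−6.5000)²) = 3.8079
L_2 = √((8.0000−3.5000)² + (0.0000−6.5000)²) = 7.9057
L_3 = √((4.0000−3.5000)² + (0.0000−6.5000)²) = 6.5192

(3.8079, 7.9057, 6.5192)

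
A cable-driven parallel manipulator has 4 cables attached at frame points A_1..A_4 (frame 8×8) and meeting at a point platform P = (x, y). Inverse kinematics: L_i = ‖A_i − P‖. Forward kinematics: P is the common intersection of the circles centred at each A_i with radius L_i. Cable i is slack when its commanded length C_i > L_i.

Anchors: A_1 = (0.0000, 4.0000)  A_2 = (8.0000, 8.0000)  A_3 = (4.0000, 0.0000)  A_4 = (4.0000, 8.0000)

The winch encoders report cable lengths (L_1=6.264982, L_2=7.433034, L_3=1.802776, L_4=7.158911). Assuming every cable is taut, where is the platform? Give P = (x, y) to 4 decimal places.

(5.5000, 1.0000)

each cable: (A_i−P)·(A_i−P) = L_i²; let k_i = ‖A_i‖²−L_i²
k_1 = 0.0000+16.0000−39.2500 = -23.2500
row 1: -16.0000x − 8.0000y = -96.0000  (k_2=72.7500)
row 2: -8.0000x + 8.0000y = -36.0000  (k_3=12.7500)
row 3: -8.0000x − 8.0000y = -52.0000  (k_4=28.7500)
Cramer on rows 1–2 → x = 5.5000, y = 1.0000
check cable 4: ‖A_4−P‖² = 51.2500 ≈ L_4² = 51.2500 ✓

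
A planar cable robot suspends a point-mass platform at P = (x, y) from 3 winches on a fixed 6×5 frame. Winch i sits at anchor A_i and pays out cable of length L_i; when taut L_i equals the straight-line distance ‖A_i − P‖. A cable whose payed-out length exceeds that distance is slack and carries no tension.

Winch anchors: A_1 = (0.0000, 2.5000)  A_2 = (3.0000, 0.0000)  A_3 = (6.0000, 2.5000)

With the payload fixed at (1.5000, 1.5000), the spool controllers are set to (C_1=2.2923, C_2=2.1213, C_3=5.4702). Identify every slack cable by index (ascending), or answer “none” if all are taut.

1, 3

i=1: geometric 1.8028 vs commanded 2.2923 ⇒ slack
i=2: geometric 2.1213 vs commanded 2.1213 ⇒ taut
i=3: geometric 4.6098 vs commanded 5.4702 ⇒ slack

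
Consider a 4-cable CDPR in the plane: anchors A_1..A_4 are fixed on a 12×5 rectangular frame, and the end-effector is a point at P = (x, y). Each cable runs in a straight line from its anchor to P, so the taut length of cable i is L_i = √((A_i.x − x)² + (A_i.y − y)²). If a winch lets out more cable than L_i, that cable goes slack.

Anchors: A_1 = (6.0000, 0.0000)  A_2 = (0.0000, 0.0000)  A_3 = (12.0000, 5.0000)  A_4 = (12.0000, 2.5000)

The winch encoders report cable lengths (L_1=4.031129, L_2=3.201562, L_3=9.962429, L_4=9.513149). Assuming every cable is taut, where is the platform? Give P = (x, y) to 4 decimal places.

circle eqns → linear via eq_j − eq_1; set c_j = A_j·A_j − L_j²
c_1 = 36.0000+0.0000−16.2500 = 19.7500
12.0000·x + 0.0000·y = c_1−c_2 = 30.0000
-12.0000·x − 10.0000·y = c_1−c_3 = -50.0000
-12.0000·x − 5.0000·y = c_1−c_4 = -40.0000
solve first two rows → x=2.5000, y=2.0000
check cable 4: ‖A_4−P‖² = 90.5000 ≈ L_4² = 90.5000 ✓

(2.5000, 2.0000)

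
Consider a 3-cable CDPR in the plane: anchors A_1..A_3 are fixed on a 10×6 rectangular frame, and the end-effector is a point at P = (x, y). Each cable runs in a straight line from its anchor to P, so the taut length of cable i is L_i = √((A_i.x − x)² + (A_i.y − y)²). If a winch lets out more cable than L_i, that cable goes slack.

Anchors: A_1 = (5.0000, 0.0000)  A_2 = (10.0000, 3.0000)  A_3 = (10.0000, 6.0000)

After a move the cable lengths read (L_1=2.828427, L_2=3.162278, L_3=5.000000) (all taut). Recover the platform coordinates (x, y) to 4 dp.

circle eqns → linear via eq_j − eq_1; set q_j = A_j·A_j − L_j²
q_1 = 25.0000+0.0000−8.0000 = 17.0000
-10.0000·x − 6.0000·y = q_1−q_2 = -82.0000
-10.0000·x − 12.0000·y = q_1−q_3 = -94.0000
solve first two rows → x=7.0000, y=2.0000

(7.0000, 2.0000)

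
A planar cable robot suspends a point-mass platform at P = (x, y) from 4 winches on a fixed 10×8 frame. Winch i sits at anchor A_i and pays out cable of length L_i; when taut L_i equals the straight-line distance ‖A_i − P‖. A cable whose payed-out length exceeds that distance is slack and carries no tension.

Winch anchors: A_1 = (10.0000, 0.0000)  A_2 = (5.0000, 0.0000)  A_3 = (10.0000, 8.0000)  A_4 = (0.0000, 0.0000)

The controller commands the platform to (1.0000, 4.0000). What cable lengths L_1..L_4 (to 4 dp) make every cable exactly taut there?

cable 1: Δx=9.0000, Δy=-4.0000; L_1 = √(Δx²+Δy²) = 9.8489
cable 2: Δx=4.0000, Δy=-4.0000; L_2 = √(Δx²+Δy²) = 5.6569
cable 3: Δx=9.0000, Δy=4.0000; L_3 = √(Δx²+Δy²) = 9.8489
cable 4: Δx=-1.0000, Δy=-4.0000; L_4 = √(Δx²+Δy²) = 4.1231

(9.8489, 5.6569, 9.8489, 4.1231)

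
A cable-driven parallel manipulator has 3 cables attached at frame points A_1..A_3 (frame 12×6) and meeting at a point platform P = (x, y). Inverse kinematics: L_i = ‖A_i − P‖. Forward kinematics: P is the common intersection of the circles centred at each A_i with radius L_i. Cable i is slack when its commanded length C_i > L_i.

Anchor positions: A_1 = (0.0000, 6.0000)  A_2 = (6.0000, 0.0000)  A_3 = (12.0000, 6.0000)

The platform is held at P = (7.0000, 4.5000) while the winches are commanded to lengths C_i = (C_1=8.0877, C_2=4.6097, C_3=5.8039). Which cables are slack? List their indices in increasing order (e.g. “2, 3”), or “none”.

1, 3

cable 1: L_1 = ‖A_1−P‖ = 7.1589;  C_1 = 8.0877 → slack
cable 2: L_2 = ‖A_2−P‖ = 4.6098;  C_2 = 4.6097 → taut
cable 3: L_3 = ‖A_3−P‖ = 5.2202;  C_3 = 5.8039 → slack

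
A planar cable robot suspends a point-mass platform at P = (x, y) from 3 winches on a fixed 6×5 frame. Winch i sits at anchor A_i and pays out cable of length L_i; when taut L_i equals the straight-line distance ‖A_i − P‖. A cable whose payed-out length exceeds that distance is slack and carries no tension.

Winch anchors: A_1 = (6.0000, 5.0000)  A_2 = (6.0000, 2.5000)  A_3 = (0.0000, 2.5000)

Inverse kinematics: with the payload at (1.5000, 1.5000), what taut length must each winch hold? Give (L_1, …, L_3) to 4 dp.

cable 1: Δx=4.5000, Δy=3.5000; L_1 = √(Δx²+Δy²) = 5.7009
cable 2: Δx=4.5000, Δy=1.0000; L_2 = √(Δx²+Δy²) = 4.6098
cable 3: Δx=-1.5000, Δy=1.0000; L_3 = √(Δx²+Δy²) = 1.8028

(5.7009, 4.6098, 1.8028)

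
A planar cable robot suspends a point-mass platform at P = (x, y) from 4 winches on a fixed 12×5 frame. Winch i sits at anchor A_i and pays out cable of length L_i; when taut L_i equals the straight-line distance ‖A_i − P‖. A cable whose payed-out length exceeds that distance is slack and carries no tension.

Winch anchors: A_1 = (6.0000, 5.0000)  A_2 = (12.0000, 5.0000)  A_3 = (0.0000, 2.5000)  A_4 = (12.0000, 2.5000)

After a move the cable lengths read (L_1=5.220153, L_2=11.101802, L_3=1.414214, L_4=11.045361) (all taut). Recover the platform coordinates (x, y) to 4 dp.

(1.0000, 3.5000)

each cable: (A_i−P)·(A_i−P) = L_i²; let q_i = ‖A_i‖²−L_i²
q_1 = 36.0000+25.0000−27.2500 = 33.7500
row 1: -12.0000x + 0.0000y = -12.0000  (q_2=45.7500)
row 2: 12.0000x + 5.0000y = 29.5000  (q_3=4.2500)
row 3: -12.0000x + 5.0000y = 5.5000  (q_4=28.2500)
Cramer on rows 1–2 → x = 1.0000, y = 3.5000
check cable 4: ‖A_4−P‖² = 122.0000 ≈ L_4² = 122.0000 ✓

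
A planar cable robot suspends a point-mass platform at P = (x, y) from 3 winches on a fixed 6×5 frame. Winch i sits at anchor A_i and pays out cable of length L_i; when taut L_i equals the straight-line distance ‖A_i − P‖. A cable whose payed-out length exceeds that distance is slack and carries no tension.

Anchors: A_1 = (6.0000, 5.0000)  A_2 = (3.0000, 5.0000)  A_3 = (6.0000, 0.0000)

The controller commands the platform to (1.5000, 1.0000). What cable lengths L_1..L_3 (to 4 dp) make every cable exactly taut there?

L_1 = √((6.0000−1.5000)² + (5.0000−1.0000)²) = 6.0208
L_2 = √((3.0000−1.5000)² + (5.0000−1.0000)²) = 4.2720
L_3 = √((6.0000−1.5000)² + (0.0000−1.0000)²) = 4.6098

(6.0208, 4.2720, 4.6098)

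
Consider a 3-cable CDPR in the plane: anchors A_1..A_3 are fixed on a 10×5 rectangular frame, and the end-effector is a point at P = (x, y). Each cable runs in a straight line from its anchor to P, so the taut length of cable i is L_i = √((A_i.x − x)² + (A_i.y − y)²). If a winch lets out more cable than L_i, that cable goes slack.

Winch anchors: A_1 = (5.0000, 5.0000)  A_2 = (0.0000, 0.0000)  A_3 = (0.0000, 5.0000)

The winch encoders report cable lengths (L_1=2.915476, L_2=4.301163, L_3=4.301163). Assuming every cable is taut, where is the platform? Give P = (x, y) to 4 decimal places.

expand ‖A_i−P‖²=L_i² and subtract eq 1 (c_i ≔ ‖A_i‖²−L_i²)
c_1 = 25.0000+25.0000−8.5000 = 41.5000
eq1−eq2 → [10.0000  10.0000]·P = 60.0000
eq1−eq3 → [10.0000  0.0000]·P = 35.0000
2×2 solve → P = (3.5000, 2.5000)

(3.5000, 2.5000)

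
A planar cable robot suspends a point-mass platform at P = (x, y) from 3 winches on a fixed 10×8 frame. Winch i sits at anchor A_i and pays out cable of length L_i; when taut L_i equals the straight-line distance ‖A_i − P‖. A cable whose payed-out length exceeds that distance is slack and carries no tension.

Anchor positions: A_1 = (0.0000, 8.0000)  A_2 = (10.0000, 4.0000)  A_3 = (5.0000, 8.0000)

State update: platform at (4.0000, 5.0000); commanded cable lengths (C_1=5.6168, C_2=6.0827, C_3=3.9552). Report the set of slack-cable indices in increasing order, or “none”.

1, 3

cable 1: L_1 = ‖A_1−P‖ = 5.0000;  C_1 = 5.6168 → slack
cable 2: L_2 = ‖A_2−P‖ = 6.0828;  C_2 = 6.0827 → taut
cable 3: L_3 = ‖A_3−P‖ = 3.1623;  C_3 = 3.9552 → slack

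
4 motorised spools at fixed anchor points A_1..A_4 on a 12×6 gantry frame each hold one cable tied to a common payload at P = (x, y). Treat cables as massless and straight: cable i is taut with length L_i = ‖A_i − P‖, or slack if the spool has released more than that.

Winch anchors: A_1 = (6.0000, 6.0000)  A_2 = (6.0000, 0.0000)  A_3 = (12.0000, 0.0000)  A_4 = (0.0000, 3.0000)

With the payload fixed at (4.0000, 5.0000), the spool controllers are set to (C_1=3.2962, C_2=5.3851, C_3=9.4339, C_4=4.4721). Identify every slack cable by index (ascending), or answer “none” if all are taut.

i=1: geometric 2.2361 vs commanded 3.2962 ⇒ slack
i=2: geometric 5.3852 vs commanded 5.3851 ⇒ taut
i=3: geometric 9.4340 vs commanded 9.4339 ⇒ taut
i=4: geometric 4.4721 vs commanded 4.4721 ⇒ taut

1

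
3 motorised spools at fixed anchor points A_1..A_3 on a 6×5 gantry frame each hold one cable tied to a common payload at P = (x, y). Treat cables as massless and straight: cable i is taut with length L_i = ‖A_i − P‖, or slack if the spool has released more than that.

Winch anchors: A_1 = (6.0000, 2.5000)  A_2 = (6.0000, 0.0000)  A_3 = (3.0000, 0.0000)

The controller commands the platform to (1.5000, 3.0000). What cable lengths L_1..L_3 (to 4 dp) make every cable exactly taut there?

(4.5277, 5.4083, 3.3541)

L_1: Δ = A_1−P = (4.5000, -0.5000) → ‖Δ‖ = √20.5000 = 4.5277
L_2: Δ = A_2−P = (4.5000, -3.0000) → ‖Δ‖ = √29.2500 = 5.4083
L_3: Δ = A_3−P = (1.5000, -3.0000) → ‖Δ‖ = √11.2500 = 3.3541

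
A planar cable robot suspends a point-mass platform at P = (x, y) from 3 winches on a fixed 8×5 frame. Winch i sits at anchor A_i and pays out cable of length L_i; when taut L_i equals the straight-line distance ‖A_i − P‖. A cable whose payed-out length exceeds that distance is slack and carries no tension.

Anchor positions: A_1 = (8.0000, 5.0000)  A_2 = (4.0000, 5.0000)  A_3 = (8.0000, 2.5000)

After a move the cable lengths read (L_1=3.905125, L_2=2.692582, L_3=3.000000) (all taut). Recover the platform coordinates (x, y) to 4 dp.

(5.0000, 2.5000)

each cable: (A_i−P)·(A_i−P) = L_i²; let c_i = ‖A_i‖²−L_i²
c_1 = 64.0000+25.0000−15.2500 = 73.7500
row 1: 8.0000x + 0.0000y = 40.0000  (c_2=33.7500)
row 2: 0.0000x + 5.0000y = 12.5000  (c_3=61.2500)
Cramer on rows 1–2 → x = 5.0000, y = 2.5000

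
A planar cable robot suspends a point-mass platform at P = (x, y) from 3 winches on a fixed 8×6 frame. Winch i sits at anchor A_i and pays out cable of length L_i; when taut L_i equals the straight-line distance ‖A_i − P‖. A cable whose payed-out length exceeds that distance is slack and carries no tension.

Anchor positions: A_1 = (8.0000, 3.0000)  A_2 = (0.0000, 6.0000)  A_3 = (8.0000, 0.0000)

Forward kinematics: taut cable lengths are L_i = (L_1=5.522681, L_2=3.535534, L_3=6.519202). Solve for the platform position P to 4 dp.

(2.5000, 3.5000)

expand ‖A_i−P‖²=L_i² and subtract eq 1 (k_i ≔ ‖A_i‖²−L_i²)
k_1 = 64.0000+9.0000−30.5000 = 42.5000
eq1−eq2 → [16.0000  -6.0000]·P = 19.0000
eq1−eq3 → [0.0000  6.0000]·P = 21.0000
2×2 solve → P = (2.5000, 3.5000)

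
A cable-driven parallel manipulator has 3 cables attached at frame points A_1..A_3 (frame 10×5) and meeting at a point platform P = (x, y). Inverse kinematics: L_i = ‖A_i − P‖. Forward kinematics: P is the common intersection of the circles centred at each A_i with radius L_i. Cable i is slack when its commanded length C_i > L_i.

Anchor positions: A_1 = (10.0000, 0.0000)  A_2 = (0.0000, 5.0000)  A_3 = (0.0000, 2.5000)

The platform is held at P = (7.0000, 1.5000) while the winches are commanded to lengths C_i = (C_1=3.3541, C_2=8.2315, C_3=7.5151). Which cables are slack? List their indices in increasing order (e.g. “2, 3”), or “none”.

i=1: geometric 3.3541 vs commanded 3.3541 ⇒ taut
i=2: geometric 7.8262 vs commanded 8.2315 ⇒ slack
i=3: geometric 7.0711 vs commanded 7.5151 ⇒ slack

2, 3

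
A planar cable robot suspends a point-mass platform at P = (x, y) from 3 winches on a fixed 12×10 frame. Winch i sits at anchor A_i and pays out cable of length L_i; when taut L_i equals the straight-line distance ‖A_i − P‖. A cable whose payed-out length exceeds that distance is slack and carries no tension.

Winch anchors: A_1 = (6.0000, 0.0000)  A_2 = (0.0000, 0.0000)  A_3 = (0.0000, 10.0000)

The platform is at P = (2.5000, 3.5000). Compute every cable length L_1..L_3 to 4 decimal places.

L_1 = √((6.0000−2.5000)² + (0.0000−3.5000)²) = 4.9497
L_2 = √((0.0000−2.5000)² + (0.0000−3.5000)²) = 4.3012
L_3 = √((0.0000−2.5000)² + (10.0000−3.5000)²) = 6.9642

(4.9497, 4.3012, 6.9642)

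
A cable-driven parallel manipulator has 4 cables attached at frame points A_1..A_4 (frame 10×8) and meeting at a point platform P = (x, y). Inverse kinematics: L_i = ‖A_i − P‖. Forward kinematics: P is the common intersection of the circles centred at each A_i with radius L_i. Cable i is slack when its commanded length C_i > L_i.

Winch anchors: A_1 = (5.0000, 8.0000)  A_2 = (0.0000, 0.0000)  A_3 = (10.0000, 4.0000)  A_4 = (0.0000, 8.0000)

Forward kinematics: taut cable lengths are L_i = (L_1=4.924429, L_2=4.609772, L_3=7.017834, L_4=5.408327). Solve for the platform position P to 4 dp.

(3.0000, 3.5000)

expand ‖A_i−P‖²=L_i² and subtract eq 1 (c_i ≔ ‖A_i‖²−L_i²)
c_1 = 25.0000+64.0000−24.2500 = 64.7500
eq1−eq2 → [10.0000  16.0000]·P = 86.0000
eq1−eq3 → [-10.0000  8.0000]·P = -2.0000
eq1−eq4 → [10.0000  0.0000]·P = 30.0000
2×2 solve → P = (3.0000, 3.5000)
check cable 4: ‖A_4−P‖² = 29.2500 ≈ L_4² = 29.2500 ✓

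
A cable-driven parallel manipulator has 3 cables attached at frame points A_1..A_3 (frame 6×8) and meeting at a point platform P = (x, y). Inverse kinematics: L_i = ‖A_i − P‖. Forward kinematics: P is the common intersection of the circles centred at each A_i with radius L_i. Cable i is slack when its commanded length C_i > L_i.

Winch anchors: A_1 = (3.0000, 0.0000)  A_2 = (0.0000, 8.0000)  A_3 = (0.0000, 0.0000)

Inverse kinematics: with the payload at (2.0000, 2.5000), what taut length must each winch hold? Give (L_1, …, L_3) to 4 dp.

(2.6926, 5.8523, 3.2016)

L_1: Δ = A_1−P = (1.0000, -2.5000) → ‖Δ‖ = √7.2500 = 2.6926
L_2: Δ = A_2−P = (-2.0000, 5.5000) → ‖Δ‖ = √34.2500 = 5.8523
L_3: Δ = A_3−P = (-2.0000, -2.5000) → ‖Δ‖ = √10.2500 = 3.2016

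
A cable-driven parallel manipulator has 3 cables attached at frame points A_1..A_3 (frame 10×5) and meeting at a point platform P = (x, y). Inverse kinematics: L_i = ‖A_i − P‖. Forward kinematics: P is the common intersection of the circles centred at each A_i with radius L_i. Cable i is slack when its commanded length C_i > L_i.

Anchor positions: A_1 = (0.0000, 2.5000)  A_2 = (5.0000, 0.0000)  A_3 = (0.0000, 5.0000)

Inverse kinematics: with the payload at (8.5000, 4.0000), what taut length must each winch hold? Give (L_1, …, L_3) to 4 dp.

(8.6313, 5.3151, 8.5586)

cable 1: Δx=-8.5000, Δy=-1.5000; L_1 = √(Δx²+Δy²) = 8.6313
cable 2: Δx=-3.5000, Δy=-4.0000; L_2 = √(Δx²+Δy²) = 5.3151
cable 3: Δx=-8.5000, Δy=1.0000; L_3 = √(Δx²+Δy²) = 8.5586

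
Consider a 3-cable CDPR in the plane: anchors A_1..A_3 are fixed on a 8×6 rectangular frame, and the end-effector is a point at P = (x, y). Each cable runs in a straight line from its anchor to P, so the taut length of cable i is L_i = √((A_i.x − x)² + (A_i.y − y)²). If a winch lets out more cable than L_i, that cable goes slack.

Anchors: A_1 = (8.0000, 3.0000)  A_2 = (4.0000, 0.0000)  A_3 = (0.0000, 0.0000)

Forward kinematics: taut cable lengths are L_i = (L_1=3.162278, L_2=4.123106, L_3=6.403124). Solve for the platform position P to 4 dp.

expand ‖A_i−P‖²=L_i² and subtract eq 1 (c_i ≔ ‖A_i‖²−L_i²)
c_1 = 64.0000+9.0000−10.0000 = 63.0000
eq1−eq2 → [8.0000  6.0000]·P = 64.0000
eq1−eq3 → [16.0000  6.0000]·P = 104.0000
2×2 solve → P = (5.0000, 4.0000)

(5.0000, 4.0000)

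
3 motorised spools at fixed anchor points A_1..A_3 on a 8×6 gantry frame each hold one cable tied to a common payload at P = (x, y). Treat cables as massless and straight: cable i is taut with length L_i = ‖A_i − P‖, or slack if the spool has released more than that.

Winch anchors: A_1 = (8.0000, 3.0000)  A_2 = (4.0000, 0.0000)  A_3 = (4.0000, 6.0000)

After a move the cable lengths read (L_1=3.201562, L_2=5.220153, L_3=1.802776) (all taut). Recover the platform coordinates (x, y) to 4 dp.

circle eqns → linear via eq_j − eq_1; set k_j = A_j·A_j − L_j²
k_1 = 64.0000+9.0000−10.2500 = 62.7500
8.0000·x + 6.0000·y = k_1−k_2 = 74.0000
8.0000·x − 6.0000·y = k_1−k_3 = 14.0000
solve first two rows → x=5.5000, y=5.0000

(5.5000, 5.0000)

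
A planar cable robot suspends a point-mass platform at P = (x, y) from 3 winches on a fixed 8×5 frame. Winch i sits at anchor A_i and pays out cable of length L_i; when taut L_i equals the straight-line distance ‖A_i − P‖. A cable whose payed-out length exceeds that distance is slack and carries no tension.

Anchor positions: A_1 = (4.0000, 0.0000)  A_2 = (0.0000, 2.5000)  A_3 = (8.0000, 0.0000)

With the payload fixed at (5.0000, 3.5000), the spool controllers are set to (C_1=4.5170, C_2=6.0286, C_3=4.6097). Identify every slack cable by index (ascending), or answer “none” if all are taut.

1, 2

cable 1: √((-1.0000)²+(-3.5000)²)=3.6401, C_1=4.5170: slack
cable 2: √((-5.0000)²+(-1.0000)²)=5.0990, C_2=6.0286: slack
cable 3: √((3.0000)²+(-3.5000)²)=4.6098, C_3=4.6097: taut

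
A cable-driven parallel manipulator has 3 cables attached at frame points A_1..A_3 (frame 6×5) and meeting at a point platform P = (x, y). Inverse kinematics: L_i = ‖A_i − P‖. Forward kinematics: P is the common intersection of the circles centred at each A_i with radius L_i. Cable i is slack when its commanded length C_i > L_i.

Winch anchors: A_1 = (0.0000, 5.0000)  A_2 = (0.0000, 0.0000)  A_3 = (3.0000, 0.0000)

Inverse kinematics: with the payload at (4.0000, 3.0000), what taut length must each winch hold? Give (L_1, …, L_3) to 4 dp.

L_1 = √((0.0000−4.0000)² + (5.0000−3.0000)²) = 4.4721
L_2 = √((0.0000−4.0000)² + (0.0000−3.0000)²) = 5.0000
L_3 = √((3.0000−4.0000)² + (0.0000−3.0000)²) = 3.1623

(4.4721, 5.0000, 3.1623)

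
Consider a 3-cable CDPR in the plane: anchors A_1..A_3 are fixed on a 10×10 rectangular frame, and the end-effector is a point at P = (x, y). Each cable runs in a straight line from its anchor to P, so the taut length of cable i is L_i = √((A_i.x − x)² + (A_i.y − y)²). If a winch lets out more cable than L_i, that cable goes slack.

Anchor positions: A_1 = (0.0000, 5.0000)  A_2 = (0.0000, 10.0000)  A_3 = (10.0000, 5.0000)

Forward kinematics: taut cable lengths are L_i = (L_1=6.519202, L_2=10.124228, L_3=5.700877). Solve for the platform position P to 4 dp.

(5.5000, 1.5000)

each cable: (A_i−P)·(A_i−P) = L_i²; let q_i = ‖A_i‖²−L_i²
q_1 = 0.0000+25.0000−42.5000 = -17.5000
row 1: 0.0000x − 10.0000y = -15.0000  (q_2=-2.5000)
row 2: -20.0000x + 0.0000y = -110.0000  (q_3=92.5000)
Cramer on rows 1–2 → x = 5.5000, y = 1.5000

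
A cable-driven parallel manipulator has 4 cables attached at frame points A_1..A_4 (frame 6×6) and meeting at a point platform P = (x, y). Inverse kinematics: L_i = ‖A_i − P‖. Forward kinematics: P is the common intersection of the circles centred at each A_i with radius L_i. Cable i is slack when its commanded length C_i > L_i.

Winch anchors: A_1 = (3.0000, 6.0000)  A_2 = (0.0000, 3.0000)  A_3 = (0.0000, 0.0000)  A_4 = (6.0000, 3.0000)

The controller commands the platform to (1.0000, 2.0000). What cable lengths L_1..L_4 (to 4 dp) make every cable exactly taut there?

(4.4721, 1.4142, 2.2361, 5.0990)

L_1: Δ = A_1−P = (2.0000, 4.0000) → ‖Δ‖ = √20.0000 = 4.4721
L_2: Δ = A_2−P = (-1.0000, 1.0000) → ‖Δ‖ = √2.0000 = 1.4142
L_3: Δ = A_3−P = (-1.0000, -2.0000) → ‖Δ‖ = √5.0000 = 2.2361
L_4: Δ = A_4−P = (5.0000, 1.0000) → ‖Δ‖ = √26.0000 = 5.0990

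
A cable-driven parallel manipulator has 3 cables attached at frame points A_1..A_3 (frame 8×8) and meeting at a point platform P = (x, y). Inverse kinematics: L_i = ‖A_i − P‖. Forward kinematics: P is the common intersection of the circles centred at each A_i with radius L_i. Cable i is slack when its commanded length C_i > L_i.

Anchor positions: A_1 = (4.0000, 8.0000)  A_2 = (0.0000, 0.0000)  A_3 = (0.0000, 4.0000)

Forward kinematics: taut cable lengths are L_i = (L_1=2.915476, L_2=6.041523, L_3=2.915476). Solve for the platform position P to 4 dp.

circle eqns → linear via eq_j − eq_1; set q_j = A_j·A_j − L_j²
q_1 = 16.0000+64.0000−8.5000 = 71.5000
8.0000·x + 16.0000·y = q_1−q_2 = 108.0000
8.0000·x + 8.0000·y = q_1−q_3 = 64.0000
solve first two rows → x=2.5000, y=5.5000

(2.5000, 5.5000)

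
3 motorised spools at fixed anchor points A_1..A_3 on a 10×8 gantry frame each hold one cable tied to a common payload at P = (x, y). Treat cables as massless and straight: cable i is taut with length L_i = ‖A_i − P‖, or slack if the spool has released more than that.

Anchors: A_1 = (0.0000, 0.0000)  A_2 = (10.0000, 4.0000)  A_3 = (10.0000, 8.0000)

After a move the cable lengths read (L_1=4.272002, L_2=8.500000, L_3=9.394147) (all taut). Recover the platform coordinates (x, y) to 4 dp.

(1.5000, 4.0000)

expand ‖A_i−P‖²=L_i² and subtract eq 1 (k_i ≔ ‖A_i‖²−L_i²)
k_1 = 0.0000+0.0000−18.2500 = -18.2500
eq1−eq2 → [-20.0000  -8.0000]·P = -62.0000
eq1−eq3 → [-20.0000  -16.0000]·P = -94.0000
2×2 solve → P = (1.5000, 4.0000)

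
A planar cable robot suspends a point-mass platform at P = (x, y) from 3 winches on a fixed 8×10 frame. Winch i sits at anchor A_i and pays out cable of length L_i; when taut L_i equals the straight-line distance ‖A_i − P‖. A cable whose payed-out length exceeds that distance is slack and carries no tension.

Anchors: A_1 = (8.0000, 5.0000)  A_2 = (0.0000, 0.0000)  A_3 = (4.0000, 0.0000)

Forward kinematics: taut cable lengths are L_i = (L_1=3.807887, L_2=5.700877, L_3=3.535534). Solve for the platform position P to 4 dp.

each cable: (A_i−P)·(A_i−P) = L_i²; let k_i = ‖A_i‖²−L_i²
k_1 = 64.0000+25.0000−14.5000 = 74.5000
row 1: 16.0000x + 10.0000y = 107.0000  (k_2=-32.5000)
row 2: 8.0000x + 10.0000y = 71.0000  (k_3=3.5000)
Cramer on rows 1–2 → x = 4.5000, y = 3.5000

(4.5000, 3.5000)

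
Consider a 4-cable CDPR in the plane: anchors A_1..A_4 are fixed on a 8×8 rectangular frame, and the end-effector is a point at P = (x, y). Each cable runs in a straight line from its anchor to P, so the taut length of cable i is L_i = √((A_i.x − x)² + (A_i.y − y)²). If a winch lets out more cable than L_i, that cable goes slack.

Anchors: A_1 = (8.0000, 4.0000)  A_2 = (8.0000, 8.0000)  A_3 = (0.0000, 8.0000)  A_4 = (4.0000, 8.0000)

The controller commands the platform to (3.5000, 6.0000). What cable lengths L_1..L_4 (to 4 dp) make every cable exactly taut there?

(4.9244, 4.9244, 4.0311, 2.0616)

cable 1: Δx=4.5000, Δy=-2.0000; L_1 = √(Δx²+Δy²) = 4.9244
cable 2: Δx=4.5000, Δy=2.0000; L_2 = √(Δx²+Δy²) = 4.9244
cable 3: Δx=-3.5000, Δy=2.0000; L_3 = √(Δx²+Δy²) = 4.0311
cable 4: Δx=0.5000, Δy=2.0000; L_4 = √(Δx²+Δy²) = 2.0616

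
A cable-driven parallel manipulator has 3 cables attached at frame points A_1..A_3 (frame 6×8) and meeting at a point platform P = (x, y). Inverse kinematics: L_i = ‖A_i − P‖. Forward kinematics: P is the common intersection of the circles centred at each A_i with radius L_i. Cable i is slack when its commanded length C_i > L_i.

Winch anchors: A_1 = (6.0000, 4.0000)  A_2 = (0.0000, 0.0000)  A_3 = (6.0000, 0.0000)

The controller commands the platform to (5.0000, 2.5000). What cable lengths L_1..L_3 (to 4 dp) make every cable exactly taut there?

(1.8028, 5.5902, 2.6926)

L_1: Δ = A_1−P = (1.0000, 1.5000) → ‖Δ‖ = √3.2500 = 1.8028
L_2: Δ = A_2−P = (-5.0000, -2.5000) → ‖Δ‖ = √31.2500 = 5.5902
L_3: Δ = A_3−P = (1.0000, -2.5000) → ‖Δ‖ = √7.2500 = 2.6926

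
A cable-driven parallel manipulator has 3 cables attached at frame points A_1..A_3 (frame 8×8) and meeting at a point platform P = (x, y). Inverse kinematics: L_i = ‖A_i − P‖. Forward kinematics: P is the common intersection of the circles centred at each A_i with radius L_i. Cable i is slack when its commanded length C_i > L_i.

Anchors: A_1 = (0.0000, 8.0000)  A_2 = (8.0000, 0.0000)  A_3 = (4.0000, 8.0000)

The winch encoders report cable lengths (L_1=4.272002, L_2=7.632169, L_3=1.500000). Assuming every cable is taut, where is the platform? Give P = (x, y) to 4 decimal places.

(4.0000, 6.5000)

expand ‖A_i−P‖²=L_i² and subtract eq 1 (q_i ≔ ‖A_i‖²−L_i²)
q_1 = 0.0000+64.0000−18.2500 = 45.7500
eq1−eq2 → [-16.0000  16.0000]·P = 40.0000
eq1−eq3 → [-8.0000  0.0000]·P = -32.0000
2×2 solve → P = (4.0000, 6.5000)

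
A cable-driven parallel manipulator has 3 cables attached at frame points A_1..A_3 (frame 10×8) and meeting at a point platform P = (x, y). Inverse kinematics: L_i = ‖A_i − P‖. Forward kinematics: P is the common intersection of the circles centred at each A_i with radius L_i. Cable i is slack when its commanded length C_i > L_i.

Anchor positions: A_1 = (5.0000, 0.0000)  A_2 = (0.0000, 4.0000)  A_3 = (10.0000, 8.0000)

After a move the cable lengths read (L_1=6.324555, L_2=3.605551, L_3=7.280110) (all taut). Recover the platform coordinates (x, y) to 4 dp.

(3.0000, 6.0000)

each cable: (A_i−P)·(A_i−P) = L_i²; let k_i = ‖A_i‖²−L_i²
k_1 = 25.0000+0.0000−40.0000 = -15.0000
row 1: 10.0000x − 8.0000y = -18.0000  (k_2=3.0000)
row 2: -10.0000x − 16.0000y = -126.0000  (k_3=111.0000)
Cramer on rows 1–2 → x = 3.0000, y = 6.0000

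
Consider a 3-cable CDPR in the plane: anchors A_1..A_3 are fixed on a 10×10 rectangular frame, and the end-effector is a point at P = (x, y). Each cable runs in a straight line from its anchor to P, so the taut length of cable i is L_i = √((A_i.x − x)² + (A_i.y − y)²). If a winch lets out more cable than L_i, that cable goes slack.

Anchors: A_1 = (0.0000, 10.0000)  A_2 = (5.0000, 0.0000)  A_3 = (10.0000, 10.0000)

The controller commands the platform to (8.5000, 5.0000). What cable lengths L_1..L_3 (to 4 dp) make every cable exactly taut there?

cable 1: Δx=-8.5000, Δy=5.0000; L_1 = √(Δx²+Δy²) = 9.8615
cable 2: Δx=-3.5000, Δy=-5.0000; L_2 = √(Δx²+Δy²) = 6.1033
cable 3: Δx=1.5000, Δy=5.0000; L_3 = √(Δx²+Δy²) = 5.2202

(9.8615, 6.1033, 5.2202)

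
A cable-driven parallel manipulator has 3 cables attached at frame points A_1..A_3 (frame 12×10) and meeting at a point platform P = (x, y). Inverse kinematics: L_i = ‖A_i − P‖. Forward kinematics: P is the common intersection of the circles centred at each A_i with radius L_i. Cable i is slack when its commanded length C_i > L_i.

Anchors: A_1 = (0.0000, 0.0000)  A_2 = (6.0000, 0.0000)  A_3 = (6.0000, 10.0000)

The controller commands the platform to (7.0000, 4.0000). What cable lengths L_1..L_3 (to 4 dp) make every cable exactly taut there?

(8.0623, 4.1231, 6.0828)

L_1 = √((0.0000−7.0000)² + (0.0000−4.0000)²) = 8.0623
L_2 = √((6.0000−7.0000)² + (0.0000−4.0000)²) = 4.1231
L_3 = √((6.0000−7.0000)² + (10.0000−4.0000)²) = 6.0828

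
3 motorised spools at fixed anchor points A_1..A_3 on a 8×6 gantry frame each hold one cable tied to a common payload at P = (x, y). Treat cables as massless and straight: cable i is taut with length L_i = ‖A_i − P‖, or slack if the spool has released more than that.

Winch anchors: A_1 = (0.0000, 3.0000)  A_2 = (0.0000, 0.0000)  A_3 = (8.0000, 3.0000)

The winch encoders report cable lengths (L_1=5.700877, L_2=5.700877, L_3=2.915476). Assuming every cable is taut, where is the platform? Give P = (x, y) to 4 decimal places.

each cable: (A_i−P)·(A_i−P) = L_i²; let k_i = ‖A_i‖²−L_i²
k_1 = 0.0000+9.0000−32.5000 = -23.5000
row 1: 0.0000x + 6.0000y = 9.0000  (k_2=-32.5000)
row 2: -16.0000x + 0.0000y = -88.0000  (k_3=64.5000)
Cramer on rows 1–2 → x = 5.5000, y = 1.5000

(5.5000, 1.5000)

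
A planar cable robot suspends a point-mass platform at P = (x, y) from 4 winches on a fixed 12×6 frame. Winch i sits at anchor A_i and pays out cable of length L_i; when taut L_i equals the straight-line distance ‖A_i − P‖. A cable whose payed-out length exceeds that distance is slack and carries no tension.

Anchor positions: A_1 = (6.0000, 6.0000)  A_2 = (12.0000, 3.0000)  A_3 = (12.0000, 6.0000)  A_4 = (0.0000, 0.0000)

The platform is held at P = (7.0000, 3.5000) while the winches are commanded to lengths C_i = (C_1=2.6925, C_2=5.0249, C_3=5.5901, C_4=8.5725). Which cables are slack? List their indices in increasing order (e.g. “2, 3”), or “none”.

4

cable 1: L_1 = ‖A_1−P‖ = 2.6926;  C_1 = 2.6925 → taut
cable 2: L_2 = ‖A_2−P‖ = 5.0249;  C_2 = 5.0249 → taut
cable 3: L_3 = ‖A_3−P‖ = 5.5902;  C_3 = 5.5901 → taut
cable 4: L_4 = ‖A_4−P‖ = 7.8262;  C_4 = 8.5725 → slack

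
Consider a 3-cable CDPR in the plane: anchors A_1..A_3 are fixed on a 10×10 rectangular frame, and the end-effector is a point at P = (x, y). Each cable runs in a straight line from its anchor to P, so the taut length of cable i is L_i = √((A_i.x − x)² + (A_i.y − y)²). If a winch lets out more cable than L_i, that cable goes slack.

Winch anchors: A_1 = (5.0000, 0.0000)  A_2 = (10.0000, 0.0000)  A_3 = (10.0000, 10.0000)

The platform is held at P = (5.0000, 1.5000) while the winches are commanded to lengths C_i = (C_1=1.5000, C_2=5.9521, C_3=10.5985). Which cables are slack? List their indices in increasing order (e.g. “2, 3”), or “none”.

2, 3

i=1: geometric 1.5000 vs commanded 1.5000 ⇒ taut
i=2: geometric 5.2202 vs commanded 5.9521 ⇒ slack
i=3: geometric 9.8615 vs commanded 10.5985 ⇒ slack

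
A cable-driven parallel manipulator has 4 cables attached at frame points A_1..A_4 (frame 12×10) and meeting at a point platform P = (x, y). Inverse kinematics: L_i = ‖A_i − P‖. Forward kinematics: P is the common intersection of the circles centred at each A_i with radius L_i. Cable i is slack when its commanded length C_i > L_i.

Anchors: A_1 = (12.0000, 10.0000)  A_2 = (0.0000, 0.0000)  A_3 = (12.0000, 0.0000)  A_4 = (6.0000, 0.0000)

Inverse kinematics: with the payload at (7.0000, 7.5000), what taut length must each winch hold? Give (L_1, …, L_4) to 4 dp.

(5.5902, 10.2591, 9.0139, 7.5664)

cable 1: Δx=5.0000, Δy=2.5000; L_1 = √(Δx²+Δy²) = 5.5902
cable 2: Δx=-7.0000, Δy=-7.5000; L_2 = √(Δx²+Δy²) = 10.2591
cable 3: Δx=5.0000, Δy=-7.5000; L_3 = √(Δx²+Δy²) = 9.0139
cable 4: Δx=-1.0000, Δy=-7.5000; L_4 = √(Δx²+Δy²) = 7.5664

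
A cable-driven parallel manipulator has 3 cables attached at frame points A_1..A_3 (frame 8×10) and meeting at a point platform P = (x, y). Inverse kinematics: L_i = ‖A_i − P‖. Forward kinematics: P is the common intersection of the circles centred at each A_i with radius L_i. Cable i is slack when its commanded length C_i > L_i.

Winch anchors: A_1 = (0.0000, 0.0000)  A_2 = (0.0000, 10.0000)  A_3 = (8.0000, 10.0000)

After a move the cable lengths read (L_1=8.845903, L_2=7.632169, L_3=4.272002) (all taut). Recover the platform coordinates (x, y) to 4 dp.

expand ‖A_i−P‖²=L_i² and subtract eq 1 (q_i ≔ ‖A_i‖²−L_i²)
q_1 = 0.0000+0.0000−78.2500 = -78.2500
eq1−eq2 → [0.0000  -20.0000]·P = -120.0000
eq1−eq3 → [-16.0000  -20.0000]·P = -224.0000
2×2 solve → P = (6.5000, 6.0000)

(6.5000, 6.0000)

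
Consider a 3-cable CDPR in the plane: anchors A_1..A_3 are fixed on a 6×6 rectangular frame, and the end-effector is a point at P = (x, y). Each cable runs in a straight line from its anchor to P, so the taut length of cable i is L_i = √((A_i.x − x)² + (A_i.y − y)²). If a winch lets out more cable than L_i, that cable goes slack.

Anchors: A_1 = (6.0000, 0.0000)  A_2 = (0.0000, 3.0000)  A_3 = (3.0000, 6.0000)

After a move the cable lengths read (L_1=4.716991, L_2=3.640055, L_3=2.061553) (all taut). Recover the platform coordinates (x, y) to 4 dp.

(3.5000, 4.0000)

expand ‖A_i−P‖²=L_i² and subtract eq 1 (q_i ≔ ‖A_i‖²−L_i²)
q_1 = 36.0000+0.0000−22.2500 = 13.7500
eq1−eq2 → [12.0000  -6.0000]·P = 18.0000
eq1−eq3 → [6.0000  -12.0000]·P = -27.0000
2×2 solve → P = (3.5000, 4.0000)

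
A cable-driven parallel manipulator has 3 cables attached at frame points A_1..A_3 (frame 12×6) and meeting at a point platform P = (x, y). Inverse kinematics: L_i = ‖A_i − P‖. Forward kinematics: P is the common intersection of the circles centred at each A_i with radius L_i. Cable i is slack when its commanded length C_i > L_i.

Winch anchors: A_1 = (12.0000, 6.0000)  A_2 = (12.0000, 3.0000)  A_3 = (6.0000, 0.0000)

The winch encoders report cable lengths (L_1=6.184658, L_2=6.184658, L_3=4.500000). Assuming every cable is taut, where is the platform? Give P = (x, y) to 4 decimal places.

circle eqns → linear via eq_j − eq_1; set c_j = A_j·A_j − L_j²
c_1 = 144.0000+36.0000−38.2500 = 141.7500
0.0000·x + 6.0000·y = c_1−c_2 = 27.0000
12.0000·x + 12.0000·y = c_1−c_3 = 126.0000
solve first two rows → x=6.0000, y=4.5000

(6.0000, 4.5000)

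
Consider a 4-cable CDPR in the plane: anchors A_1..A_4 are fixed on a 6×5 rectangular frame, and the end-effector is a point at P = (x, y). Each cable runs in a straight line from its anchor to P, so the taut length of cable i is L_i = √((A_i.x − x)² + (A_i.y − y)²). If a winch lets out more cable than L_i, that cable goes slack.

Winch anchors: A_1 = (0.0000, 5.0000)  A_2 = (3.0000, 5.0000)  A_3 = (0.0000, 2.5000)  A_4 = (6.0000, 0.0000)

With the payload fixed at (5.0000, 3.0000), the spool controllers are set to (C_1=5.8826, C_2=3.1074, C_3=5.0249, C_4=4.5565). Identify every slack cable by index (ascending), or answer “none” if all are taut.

i=1: geometric 5.3852 vs commanded 5.8826 ⇒ slack
i=2: geometric 2.8284 vs commanded 3.1074 ⇒ slack
i=3: geometric 5.0249 vs commanded 5.0249 ⇒ taut
i=4: geometric 3.1623 vs commanded 4.5565 ⇒ slack

1, 2, 4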